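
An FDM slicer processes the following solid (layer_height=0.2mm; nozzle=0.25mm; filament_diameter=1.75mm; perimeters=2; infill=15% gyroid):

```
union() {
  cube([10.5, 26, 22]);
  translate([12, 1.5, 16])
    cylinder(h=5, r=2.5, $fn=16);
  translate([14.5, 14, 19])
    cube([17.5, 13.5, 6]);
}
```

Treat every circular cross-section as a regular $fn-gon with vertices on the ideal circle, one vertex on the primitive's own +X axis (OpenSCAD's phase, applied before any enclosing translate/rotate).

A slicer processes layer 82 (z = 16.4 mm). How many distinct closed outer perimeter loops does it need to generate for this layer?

At z = 16.4 mm: the cube (footprint 10.5×26) is included at this height; the r=2.5 cylinder at (12, 1.5) gives a regular 16-gon of circumradius 2.5 (constant along its height); the cube at (14.5, 14) is not intersected at this z (z outside [19, 25]); Merging all regions: the regions partially overlap (shared area 2.53 mm²), so overlapping operands fuse into one piece — 1 connected region. The result has 1 disconnected region.

1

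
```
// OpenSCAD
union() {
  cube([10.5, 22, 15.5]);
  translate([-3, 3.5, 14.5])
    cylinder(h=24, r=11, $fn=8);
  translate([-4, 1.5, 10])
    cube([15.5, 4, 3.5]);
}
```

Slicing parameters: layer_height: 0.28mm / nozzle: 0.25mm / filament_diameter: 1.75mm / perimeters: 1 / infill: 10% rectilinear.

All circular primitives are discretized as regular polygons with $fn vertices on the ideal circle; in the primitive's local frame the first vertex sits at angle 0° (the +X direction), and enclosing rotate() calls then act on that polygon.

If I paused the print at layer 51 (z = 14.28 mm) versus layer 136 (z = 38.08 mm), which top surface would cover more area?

Layer 51 (z = 14.28): the cube (footprint 10.5×22) is included at this height (area 231.00 mm²); the cylinder at (-3, 3.5) is not intersected at this z (z outside [14.5, 38.5]); the cube at (-4, 1.5) is not intersected at this z (z outside [10, 13.5]); Merging all regions: only the 10.5×22 cube is present, so the union is just that shape — area = 231.00 mm². So its area = 231.00 mm². Layer 136 (z = 38.08): the cube is not intersected at this z (z outside [0, 15.5]); the cylinder at (-3, 3.5): section is a regular 8-gon, circumradius r=11 (area = (8/2)·11.000²·sin(360°/8) = 342.24 mm²); the cube at (-4, 1.5) is not intersected at this z (z outside [10, 13.5]); Merging all regions: only the r=11 cylinder at (-3, 3.5) is present, so the union is just that shape — area = 342.24 mm². So its area = 342.24 mm². Layer 136 is larger (342.24 vs 231.00 mm²).

layer 136 (z = 38.08 mm)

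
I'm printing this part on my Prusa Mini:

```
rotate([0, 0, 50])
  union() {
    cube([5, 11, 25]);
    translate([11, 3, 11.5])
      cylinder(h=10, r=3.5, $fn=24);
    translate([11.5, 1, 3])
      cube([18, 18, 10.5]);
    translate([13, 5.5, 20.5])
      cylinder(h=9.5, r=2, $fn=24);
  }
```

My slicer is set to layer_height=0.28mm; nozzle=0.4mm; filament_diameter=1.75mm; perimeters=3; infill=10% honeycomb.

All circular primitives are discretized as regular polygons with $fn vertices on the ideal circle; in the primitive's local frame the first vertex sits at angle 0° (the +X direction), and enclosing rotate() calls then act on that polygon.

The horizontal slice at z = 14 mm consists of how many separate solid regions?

2

At z = 14 mm: the cube (footprint 5×11) is included at this height; the r=3.5 cylinder at (11, 3) gives a regular 24-gon of circumradius 3.5 (constant along its height); the cube at (11.5, 1) is not intersected at this z (z outside [3, 13.5]); the cylinder at (13, 5.5) is absent (z outside [20.5, 30]); Taking the union: the 2 present regions are separate (no shared area or edge), so areas and boundary lengths simply add and each stays a separate island — 2 connected regions; (rotated 50° about Z; rotation is an isometry so areas/perimeters/island counts are preserved). The result has 2 disconnected regions.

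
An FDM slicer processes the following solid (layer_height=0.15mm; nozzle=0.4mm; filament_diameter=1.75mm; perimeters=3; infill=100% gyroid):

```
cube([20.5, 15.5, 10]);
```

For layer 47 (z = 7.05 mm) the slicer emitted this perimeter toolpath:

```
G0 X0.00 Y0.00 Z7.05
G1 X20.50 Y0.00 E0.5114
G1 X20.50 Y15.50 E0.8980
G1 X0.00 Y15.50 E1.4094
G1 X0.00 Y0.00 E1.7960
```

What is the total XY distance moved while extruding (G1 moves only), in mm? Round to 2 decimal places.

Sum the Euclidean lengths of each G1 segment: total = 72.00 mm.

72.00 mm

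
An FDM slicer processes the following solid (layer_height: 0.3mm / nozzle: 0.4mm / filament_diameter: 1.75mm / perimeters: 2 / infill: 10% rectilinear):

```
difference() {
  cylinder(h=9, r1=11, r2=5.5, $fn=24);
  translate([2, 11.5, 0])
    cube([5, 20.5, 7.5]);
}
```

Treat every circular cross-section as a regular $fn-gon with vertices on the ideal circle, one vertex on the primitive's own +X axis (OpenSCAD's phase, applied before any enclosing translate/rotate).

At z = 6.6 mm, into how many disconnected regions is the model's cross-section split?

1

At z = 6.6 mm: the cone contributes a regular 24-gon of circumradius 6.967 (interpolated between r1=11 and r2=5.5 at t=0.733); the cube at (2, 11.5) is present — its section is the full 5×20.5 rectangle; After the difference (first − rest): starting from the cone, the 5×20.5 cube at (2, 11.5) misses the remaining region (no effect) — 1 connected region. The result has 1 disconnected region.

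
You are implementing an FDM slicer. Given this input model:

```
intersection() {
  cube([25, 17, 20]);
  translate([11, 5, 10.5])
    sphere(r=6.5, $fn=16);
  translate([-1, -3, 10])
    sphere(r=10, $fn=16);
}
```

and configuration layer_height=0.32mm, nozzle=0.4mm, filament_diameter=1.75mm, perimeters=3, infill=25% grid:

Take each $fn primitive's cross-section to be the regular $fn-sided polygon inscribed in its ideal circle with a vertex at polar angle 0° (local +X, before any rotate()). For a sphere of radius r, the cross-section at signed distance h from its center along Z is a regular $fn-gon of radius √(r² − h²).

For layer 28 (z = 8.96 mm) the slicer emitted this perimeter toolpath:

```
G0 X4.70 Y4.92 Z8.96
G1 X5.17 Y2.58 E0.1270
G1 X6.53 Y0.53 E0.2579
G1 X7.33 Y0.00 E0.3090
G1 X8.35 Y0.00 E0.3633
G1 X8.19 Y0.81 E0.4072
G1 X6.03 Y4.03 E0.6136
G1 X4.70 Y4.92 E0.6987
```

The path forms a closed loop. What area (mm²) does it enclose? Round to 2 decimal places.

7.15 mm²

Apply the shoelace formula to the sequence of (X, Y) vertices; enclosed area = 7.15 mm².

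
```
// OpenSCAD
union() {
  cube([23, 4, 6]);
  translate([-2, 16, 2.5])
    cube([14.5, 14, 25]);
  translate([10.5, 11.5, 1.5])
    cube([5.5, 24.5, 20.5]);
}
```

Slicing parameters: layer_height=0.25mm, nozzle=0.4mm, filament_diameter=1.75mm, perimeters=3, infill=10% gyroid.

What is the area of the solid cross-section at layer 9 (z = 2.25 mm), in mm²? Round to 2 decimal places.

At z = 2.25 mm: the cube (footprint 23×4) is included at this height (area 92.00 mm²); the cube at (-2, 16) is not intersected at this z (z outside [2.5, 27.5]); the cube at (10.5, 11.5) is present — its section is the full 5.5×24.5 rectangle (area 134.75 mm²); Merging all regions: the 2 present regions are separate (no shared area or edge), so areas and boundary lengths simply add and each stays a separate island — area = 226.75 mm². Overall, the cross-section has 2 separate islands. Net area = 226.75 mm².

226.75 mm²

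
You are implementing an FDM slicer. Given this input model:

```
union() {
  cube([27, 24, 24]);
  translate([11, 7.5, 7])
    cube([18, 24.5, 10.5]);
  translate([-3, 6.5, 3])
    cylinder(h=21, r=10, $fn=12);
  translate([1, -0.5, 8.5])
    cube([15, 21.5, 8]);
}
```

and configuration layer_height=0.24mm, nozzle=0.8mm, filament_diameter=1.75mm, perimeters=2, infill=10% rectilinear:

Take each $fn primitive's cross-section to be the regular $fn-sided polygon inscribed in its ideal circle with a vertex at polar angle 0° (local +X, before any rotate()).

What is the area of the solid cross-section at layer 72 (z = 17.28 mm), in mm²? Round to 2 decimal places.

At z = 17.28 mm: the cube is present — its section is the full 27×24 rectangle (area 648.00 mm²); the cube at (11, 7.5) (footprint 18×24.5) is included at this height (area 441.00 mm²); the cylinder at (-3, 6.5): section is a regular 12-gon, circumradius r=10 (area = (12/2)·10.000²·sin(360°/12) = 300.00 mm²); the cube at (1, -0.5) is absent (z outside [8.5, 16.5]); Merging all regions: the regions partially overlap — summed areas 1389.00 mm² minus the doubly-counted overlap 349.22 mm² gives 1039.78 mm² — area = 1039.78 mm². Overall, the cross-section is a single solid region. Net area = 1039.78 mm².

1039.78 mm²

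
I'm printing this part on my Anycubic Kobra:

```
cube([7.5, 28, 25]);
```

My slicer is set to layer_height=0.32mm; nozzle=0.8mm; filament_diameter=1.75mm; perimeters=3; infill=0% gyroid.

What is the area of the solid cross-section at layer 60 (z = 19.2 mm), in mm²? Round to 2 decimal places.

210.00 mm²

At z = 19.2 mm: the cube (footprint 7.5×28) is included at this height (area 210.00 mm²). Overall, the cross-section is a single solid region. Net area = 210.00 mm².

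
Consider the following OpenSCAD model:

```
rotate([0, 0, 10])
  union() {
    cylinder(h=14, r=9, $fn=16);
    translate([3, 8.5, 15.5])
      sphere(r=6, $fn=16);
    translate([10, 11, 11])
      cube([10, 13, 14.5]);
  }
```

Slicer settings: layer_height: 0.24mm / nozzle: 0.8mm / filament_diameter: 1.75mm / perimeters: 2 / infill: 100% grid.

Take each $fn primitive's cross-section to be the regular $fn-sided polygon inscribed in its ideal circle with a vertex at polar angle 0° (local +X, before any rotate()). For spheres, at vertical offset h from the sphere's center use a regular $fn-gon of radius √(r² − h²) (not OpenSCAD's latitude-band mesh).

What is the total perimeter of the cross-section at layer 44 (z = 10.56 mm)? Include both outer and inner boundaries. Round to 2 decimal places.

At z = 10.56 mm: the r=9 cylinder contributes a regular 16-gon of circumradius 9 (perimeter = 2·16·9.000·sin(180°/16) = 56.19 mm); the r=6 sphere at (3, 8.5) slices to a regular 16-gon of circumradius 3.405 (√(r²−h²) with h=4.94 from center) (perimeter = 2·16·3.405·sin(180°/16) = 21.26 mm); the cube at (10, 11) is not intersected at this z (z outside [11, 25.5]); Combining (union): the regions partially overlap (shared area 15.46 mm²), so the edge portions inside another operand are dropped and the merged outline is re-measured after clipping — boundary = 61.57 mm; (rotated 10° about Z; rotation is an isometry so areas/perimeters/island counts are preserved). Overall, the cross-section is a single solid region. Total boundary length (outer) = 61.57 mm.

61.57 mm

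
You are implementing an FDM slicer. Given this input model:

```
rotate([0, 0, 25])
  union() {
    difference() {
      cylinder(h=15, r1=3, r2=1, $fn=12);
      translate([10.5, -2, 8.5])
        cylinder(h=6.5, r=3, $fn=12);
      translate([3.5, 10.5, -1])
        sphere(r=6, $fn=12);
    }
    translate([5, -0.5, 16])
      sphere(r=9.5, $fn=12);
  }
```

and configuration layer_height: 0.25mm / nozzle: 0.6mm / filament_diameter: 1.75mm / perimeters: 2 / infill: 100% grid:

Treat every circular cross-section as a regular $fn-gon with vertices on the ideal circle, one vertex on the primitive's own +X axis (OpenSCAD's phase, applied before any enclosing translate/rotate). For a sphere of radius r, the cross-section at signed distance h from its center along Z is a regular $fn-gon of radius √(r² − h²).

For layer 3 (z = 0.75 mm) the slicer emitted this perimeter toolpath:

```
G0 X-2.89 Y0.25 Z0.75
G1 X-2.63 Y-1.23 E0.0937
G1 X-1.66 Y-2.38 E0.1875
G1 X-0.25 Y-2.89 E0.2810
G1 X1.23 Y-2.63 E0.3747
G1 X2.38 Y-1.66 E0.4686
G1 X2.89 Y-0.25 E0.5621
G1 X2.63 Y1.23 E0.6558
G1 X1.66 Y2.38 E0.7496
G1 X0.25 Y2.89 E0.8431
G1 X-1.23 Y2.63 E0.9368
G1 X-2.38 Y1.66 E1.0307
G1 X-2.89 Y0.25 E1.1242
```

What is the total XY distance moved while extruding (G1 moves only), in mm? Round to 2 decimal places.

Sum the Euclidean lengths of each G1 segment: total = 18.03 mm.

18.03 mm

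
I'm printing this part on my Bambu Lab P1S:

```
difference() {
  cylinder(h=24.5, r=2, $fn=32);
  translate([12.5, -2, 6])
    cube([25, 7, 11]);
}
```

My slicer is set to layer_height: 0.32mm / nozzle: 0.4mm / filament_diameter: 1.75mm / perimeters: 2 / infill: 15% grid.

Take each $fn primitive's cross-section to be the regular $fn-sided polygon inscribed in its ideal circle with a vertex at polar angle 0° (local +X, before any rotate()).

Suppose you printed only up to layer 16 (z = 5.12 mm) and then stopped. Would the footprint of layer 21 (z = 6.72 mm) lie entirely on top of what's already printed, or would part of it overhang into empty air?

Compare the two slices. At z = 5.12: the r=2 cylinder gives a regular 32-gon of circumradius 2 (constant along its height) (area = (32/2)·2.000²·sin(360°/32) = 12.49 mm²); the cube at (12.5, -2) is absent (z outside [6, 17]); Taking the first minus the rest: none of the subtracted shapes is present at this height, so the r=2 cylinder is unchanged — area = 12.49 mm². At z = 6.72: the cylinder: section is a regular 32-gon, circumradius r=2 (area = (32/2)·2.000²·sin(360°/32) = 12.49 mm²); the cube at (12.5, -2) (footprint 25×7) is included at this height (area 175.00 mm²); Subtracting the remaining from the first: starting from the r=2 cylinder (12.49 mm²), the 25×7 cube at (12.5, -2) misses the remaining region (no effect) — area = 12.49 mm². Checking containment: the cross-section at z = 6.72 is a subset of the cross-section at z = 5.12.

entirely on top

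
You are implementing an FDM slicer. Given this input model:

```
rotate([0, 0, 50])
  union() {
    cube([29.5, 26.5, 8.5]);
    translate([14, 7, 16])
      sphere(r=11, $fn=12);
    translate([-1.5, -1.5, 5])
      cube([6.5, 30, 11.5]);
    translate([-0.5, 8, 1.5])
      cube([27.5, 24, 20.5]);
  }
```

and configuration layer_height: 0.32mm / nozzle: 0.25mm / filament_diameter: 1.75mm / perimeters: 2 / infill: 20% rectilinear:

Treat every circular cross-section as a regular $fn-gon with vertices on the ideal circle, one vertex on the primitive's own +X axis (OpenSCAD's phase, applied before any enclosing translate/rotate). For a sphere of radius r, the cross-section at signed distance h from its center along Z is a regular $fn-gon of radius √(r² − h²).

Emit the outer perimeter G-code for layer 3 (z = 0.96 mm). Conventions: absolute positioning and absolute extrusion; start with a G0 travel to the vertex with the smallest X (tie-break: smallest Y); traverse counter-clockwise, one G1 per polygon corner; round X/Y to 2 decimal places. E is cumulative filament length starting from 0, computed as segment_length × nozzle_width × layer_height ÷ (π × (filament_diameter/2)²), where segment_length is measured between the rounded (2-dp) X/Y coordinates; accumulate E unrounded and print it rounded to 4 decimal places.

G0 X-20.30 Y17.03 Z0.96
G1 X0.00 Y0.00 E0.8813
G1 X18.96 Y22.60 E1.8625
G1 X-1.34 Y39.63 E2.7438
G1 X-20.30 Y17.03 E3.7250

At z = 0.96 mm: the 29.5×26.5 cube contributes its full rectangle; the sphere at (14, 7) is absent (|z−center|=15.040 > r=11); the cube at (-1.5, -1.5) is absent (z outside [5, 16.5]); the cube at (-0.5, 8) does not reach this height (z outside [1.5, 22]); Merging all regions: only the 29.5×26.5 cube is present, so the union is just that shape — 1 connected region; (rotated 50° about Z; rotation is an isometry so areas/perimeters/island counts are preserved). The outline is a single polygon with 4 vertices. Extrusion per mm of travel: 0.25 × 0.32 / (π × 0.875²) = 0.033260. Accumulating E over each segment gives final E = 3.7250.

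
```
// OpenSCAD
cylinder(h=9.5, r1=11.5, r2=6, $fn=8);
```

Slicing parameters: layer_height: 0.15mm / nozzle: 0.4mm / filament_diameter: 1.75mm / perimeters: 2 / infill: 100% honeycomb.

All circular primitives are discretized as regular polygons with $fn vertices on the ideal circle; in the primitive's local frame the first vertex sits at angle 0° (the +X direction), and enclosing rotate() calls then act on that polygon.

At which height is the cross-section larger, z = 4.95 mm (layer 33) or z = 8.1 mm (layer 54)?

layer 33 (z = 4.95 mm)

Layer 33 (z = 4.95): the cone: at t=0.521 of its height the radius interpolates to r₁+(r₂−r₁)t = 8.634, giving a regular 8-gon of that circumradius (area = (8/2)·8.634²·sin(360°/8) = 210.86 mm²). So its area = 210.86 mm². Layer 54 (z = 8.1): the cone contributes a regular 8-gon of circumradius 6.811 (interpolated between r1=11.5 and r2=6 at t=0.853) (area = (8/2)·6.811²·sin(360°/8) = 131.19 mm²). So its area = 131.19 mm². Layer 33 is larger (210.86 vs 131.19 mm²).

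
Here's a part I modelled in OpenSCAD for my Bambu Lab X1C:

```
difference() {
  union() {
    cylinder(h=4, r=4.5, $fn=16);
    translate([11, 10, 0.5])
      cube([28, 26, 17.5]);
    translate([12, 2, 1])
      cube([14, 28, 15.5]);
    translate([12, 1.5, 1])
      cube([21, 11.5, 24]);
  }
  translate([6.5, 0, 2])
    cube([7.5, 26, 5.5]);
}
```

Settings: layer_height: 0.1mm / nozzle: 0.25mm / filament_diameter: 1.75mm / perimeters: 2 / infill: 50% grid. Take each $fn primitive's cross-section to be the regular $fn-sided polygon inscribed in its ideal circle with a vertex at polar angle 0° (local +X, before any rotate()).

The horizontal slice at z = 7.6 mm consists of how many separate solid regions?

1

At z = 7.6 mm: the cylinder is not intersected at this z (z outside [0, 4]); the cube at (11, 10) is present — its section is the full 28×26 rectangle; the cube at (12, 2) (footprint 14×28) is included at this height; the cube at (12, 1.5) (footprint 21×11.5) is included at this height; Taking the union: the regions partially overlap (shared area 455.00 mm²), so overlapping operands fuse into one piece — 1 connected region; the cube at (6.5, 0) is not intersected at this z (z outside [2, 7.5]); After the difference (first − rest): none of the subtracted shapes is present at this height, so that combined region is unchanged — 1 connected region. The result has 1 disconnected region.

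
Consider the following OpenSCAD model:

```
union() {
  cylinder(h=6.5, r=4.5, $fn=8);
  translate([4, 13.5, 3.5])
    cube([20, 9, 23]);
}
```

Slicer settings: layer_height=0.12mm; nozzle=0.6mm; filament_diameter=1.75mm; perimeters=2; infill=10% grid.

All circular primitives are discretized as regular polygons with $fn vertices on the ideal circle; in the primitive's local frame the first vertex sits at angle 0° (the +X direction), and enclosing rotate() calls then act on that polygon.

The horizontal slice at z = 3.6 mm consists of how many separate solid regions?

At z = 3.6 mm: the r=4.5 cylinder gives a regular 8-gon of circumradius 4.5 (constant along its height); the cube at (4, 13.5) (footprint 20×9) is included at this height; Merging all regions: the 2 present regions are separate (no shared area or edge), so areas and boundary lengths simply add and each stays a separate island — 2 connected regions. The result has 2 disconnected regions.

2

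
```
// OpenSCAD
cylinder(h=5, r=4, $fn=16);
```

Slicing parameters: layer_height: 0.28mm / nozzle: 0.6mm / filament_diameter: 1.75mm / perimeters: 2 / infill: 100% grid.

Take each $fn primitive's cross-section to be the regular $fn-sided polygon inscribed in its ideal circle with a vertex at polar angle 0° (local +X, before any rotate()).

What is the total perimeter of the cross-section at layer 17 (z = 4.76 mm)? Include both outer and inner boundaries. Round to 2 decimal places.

24.97 mm

At z = 4.76 mm: the r=4 cylinder contributes a regular 16-gon of circumradius 4 (perimeter = 2·16·4.000·sin(180°/16) = 24.97 mm). Overall, the cross-section is a single solid region. Total boundary length (outer) = 24.97 mm.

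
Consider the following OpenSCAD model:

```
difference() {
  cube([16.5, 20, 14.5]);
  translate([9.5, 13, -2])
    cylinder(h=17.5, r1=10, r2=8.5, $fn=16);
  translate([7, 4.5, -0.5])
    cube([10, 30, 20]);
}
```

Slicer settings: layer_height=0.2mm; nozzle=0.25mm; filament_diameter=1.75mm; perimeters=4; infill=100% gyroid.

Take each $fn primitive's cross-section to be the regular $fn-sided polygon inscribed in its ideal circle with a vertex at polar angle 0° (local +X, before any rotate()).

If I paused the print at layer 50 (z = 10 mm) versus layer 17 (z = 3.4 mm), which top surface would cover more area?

layer 50 (z = 10 mm)

Layer 50 (z = 10): the cube (footprint 16.5×20) is included at this height (area 330.00 mm²); the cone at (9.5, 13) (r1=10→r2=8.5) has section circumradius 8.971 here — a regular 16-gon (area = (16/2)·8.971²·sin(360°/16) = 246.41 mm²); the cube at (7, 4.5) is present — its section is the full 10×30 rectangle (area 300.00 mm²); Subtracting the remaining from the first: starting from the 16.5×20 cube (330.00 mm²), the cone at (9.5, 13) partially overlaps it — only the 219.05 mm² overlap (of its 246.41 mm²) is removed, clipping the outline; the 10×30 cube at (7, 4.5) partially overlaps it — only the 6.37 mm² overlap (of its 300.00 mm²) is removed, clipping the outline — area = 104.57 mm². So its area = 104.57 mm². Layer 17 (z = 3.4): the 16.5×20 cube contributes its full rectangle (area 330.00 mm²); the cone at (9.5, 13): at t=0.309 of its height the radius interpolates to r₁+(r₂−r₁)t = 9.537, giving a regular 16-gon of that circumradius (area = (16/2)·9.537²·sin(360°/16) = 278.46 mm²); the 10×30 cube at (7, 4.5) contributes its full rectangle (area 300.00 mm²); Subtracting the remaining from the first: starting from the 16.5×20 cube (330.00 mm²), the cone at (9.5, 13) partially overlaps it — only the 236.90 mm² overlap (of its 278.46 mm²) is removed, clipping the outline; the 10×30 cube at (7, 4.5) partially overlaps it — only the 2.97 mm² overlap (of its 300.00 mm²) is removed, clipping the outline — area = 90.13 mm². So its area = 90.13 mm². Layer 50 is larger (104.57 vs 90.13 mm²).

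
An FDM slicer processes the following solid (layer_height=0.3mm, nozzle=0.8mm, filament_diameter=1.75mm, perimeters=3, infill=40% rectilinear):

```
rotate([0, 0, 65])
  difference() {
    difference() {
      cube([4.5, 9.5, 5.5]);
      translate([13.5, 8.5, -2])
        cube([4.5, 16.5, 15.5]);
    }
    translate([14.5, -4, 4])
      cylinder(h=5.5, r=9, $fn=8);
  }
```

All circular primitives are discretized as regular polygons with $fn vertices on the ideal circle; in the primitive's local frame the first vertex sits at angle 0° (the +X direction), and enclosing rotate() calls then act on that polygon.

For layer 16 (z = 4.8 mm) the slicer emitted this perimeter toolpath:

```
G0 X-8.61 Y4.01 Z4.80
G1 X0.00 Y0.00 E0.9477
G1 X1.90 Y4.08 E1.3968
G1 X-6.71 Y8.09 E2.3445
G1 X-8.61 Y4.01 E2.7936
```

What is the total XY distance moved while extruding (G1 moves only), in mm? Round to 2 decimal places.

28.00 mm

Sum the Euclidean lengths of each G1 segment: total = 28.00 mm.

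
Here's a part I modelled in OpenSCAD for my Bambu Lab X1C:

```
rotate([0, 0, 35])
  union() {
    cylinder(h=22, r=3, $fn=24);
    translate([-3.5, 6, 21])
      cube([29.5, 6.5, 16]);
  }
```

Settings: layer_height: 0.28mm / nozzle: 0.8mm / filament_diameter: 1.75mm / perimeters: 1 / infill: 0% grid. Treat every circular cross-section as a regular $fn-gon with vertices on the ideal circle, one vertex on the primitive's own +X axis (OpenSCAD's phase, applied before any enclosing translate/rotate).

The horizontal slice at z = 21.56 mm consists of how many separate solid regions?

2

At z = 21.56 mm: the r=3 cylinder gives a regular 24-gon of circumradius 3 (constant along its height); the cube at (-3.5, 6) is present — its section is the full 29.5×6.5 rectangle; Taking the union: the 2 present regions are separate (no shared area or edge), so areas and boundary lengths simply add and each stays a separate island — 2 connected regions; (rotated 35° about Z; rotation is an isometry so areas/perimeters/island counts are preserved). The result has 2 disconnected regions.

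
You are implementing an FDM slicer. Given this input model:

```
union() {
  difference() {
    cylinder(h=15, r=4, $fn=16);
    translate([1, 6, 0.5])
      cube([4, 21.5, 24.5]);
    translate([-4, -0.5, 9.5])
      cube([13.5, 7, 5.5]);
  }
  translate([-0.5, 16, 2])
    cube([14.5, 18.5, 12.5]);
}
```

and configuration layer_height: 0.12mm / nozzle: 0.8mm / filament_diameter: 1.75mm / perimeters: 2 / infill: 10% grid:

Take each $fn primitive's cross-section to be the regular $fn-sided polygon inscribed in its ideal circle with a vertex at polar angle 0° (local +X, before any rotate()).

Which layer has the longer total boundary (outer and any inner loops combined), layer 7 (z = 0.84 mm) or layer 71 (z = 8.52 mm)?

Layer 7 (z = 0.84): the r=4 cylinder gives a regular 16-gon of circumradius 4 (constant along its height) (perimeter = 2·16·4.000·sin(180°/16) = 24.97 mm); the 4×21.5 cube at (1, 6) contributes its full rectangle (perimeter 51.00 mm); the cube at (-4, -0.5) does not reach this height (z outside [9.5, 15]); Subtracting the remaining from the first: starting from the r=4 cylinder, the 4×21.5 cube at (1, 6) misses the remaining region (no effect) — boundary = 24.97 mm; the cube at (-0.5, 16) is not intersected at this z (z outside [2, 14.5]); Taking the union: only that combined region is present, so the union is just that shape — boundary = 24.97 mm. So its perimeter = 24.97 mm. Layer 71 (z = 8.52): the cylinder: section is a regular 16-gon, circumradius r=4 (perimeter = 2·16·4.000·sin(180°/16) = 24.97 mm); the 4×21.5 cube at (1, 6) contributes its full rectangle (perimeter 51.00 mm); the cube at (-4, -0.5) is not intersected at this z (z outside [9.5, 15]); After the difference (first − rest): starting from the r=4 cylinder, the 4×21.5 cube at (1, 6) misses the remaining region (no effect) — boundary = 24.97 mm; the cube at (-0.5, 16) is present — its section is the full 14.5×18.5 rectangle (perimeter 66.00 mm); Merging all regions: the 2 present regions are separate (no shared area or edge), so areas and boundary lengths simply add and each stays a separate island — boundary = 90.97 mm. So its perimeter = 90.97 mm. Layer 71 is larger (90.97 vs 24.97 mm).

layer 71 (z = 8.52 mm)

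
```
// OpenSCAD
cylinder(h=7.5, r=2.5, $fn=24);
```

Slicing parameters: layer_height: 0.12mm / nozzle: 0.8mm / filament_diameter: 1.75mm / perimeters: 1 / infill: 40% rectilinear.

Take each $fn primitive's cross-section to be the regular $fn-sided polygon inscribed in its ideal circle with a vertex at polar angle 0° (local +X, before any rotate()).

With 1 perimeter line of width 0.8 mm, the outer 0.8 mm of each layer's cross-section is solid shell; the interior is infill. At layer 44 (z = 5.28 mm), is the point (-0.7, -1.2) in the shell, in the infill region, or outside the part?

At z = 5.28 mm: the r=2.5 cylinder contributes a regular 24-gon of circumradius 2.5. Overall, the cross-section is a single solid region. The nearest boundary edge runs (-1.77, -1.77)→(-1.25, -2.17); distance from the point to it = 1.10 mm. The point is inside the cross-section and 1.10 mm from the nearest boundary — more than the 0.8 mm shell width (1 × 0.8), so it's in the infill interior.

infill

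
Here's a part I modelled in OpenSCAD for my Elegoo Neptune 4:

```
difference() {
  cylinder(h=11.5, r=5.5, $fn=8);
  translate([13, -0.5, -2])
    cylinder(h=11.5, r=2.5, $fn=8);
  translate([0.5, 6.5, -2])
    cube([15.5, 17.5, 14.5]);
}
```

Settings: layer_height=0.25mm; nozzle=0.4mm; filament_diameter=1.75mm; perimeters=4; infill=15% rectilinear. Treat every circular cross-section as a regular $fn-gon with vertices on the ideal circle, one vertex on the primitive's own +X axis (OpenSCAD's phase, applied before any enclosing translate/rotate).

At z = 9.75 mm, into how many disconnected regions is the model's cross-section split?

At z = 9.75 mm: the cylinder: section is a regular 8-gon, circumradius r=5.5; the cylinder at (13, -0.5) is absent (z outside [-2, 9.5]); the cube at (0.5, 6.5) (footprint 15.5×17.5) is included at this height; Taking the first minus the rest: starting from the r=5.5 cylinder, the 15.5×17.5 cube at (0.5, 6.5) misses the remaining region (no effect) — 1 connected region. The result has 1 disconnected region.

1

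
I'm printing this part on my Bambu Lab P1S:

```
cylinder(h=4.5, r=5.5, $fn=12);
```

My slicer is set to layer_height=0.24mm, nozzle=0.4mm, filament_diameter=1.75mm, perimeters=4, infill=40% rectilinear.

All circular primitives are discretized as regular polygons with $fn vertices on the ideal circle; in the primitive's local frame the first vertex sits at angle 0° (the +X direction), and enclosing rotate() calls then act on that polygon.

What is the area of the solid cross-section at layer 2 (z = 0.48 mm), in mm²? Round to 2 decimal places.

At z = 0.48 mm: the r=5.5 cylinder gives a regular 12-gon of circumradius 5.5 (constant along its height) (area = (12/2)·5.500²·sin(360°/12) = 90.75 mm²). Overall, the cross-section is a single solid region. Net area = 90.75 mm².

90.75 mm²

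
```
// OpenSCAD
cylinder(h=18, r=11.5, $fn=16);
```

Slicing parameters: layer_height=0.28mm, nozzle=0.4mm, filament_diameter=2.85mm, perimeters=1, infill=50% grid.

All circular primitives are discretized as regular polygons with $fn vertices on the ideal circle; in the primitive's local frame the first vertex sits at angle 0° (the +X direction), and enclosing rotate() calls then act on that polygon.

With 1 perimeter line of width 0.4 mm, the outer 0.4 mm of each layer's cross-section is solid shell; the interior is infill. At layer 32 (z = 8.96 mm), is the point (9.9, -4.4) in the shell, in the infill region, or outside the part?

At z = 8.96 mm: the cylinder: section is a regular 16-gon, circumradius r=11.5. Overall, the cross-section is a single solid region. The nearest boundary edge runs (8.13, -8.13)→(10.62, -4.40); distance from the point to it = 0.60 mm. The point is inside the cross-section and 0.60 mm from the nearest boundary — more than the 0.4 mm shell width (1 × 0.4), so it's in the infill interior.

infill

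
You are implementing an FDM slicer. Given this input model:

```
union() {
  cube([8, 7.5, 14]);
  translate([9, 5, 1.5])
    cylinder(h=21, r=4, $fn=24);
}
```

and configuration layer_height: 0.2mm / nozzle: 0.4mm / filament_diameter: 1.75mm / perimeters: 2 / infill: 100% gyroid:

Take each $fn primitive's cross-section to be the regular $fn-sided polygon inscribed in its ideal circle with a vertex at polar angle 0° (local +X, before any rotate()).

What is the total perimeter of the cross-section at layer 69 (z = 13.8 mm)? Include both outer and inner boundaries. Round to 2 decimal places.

At z = 13.8 mm: the cube (footprint 8×7.5) is included at this height (perimeter 31.00 mm); the r=4 cylinder at (9, 5) contributes a regular 24-gon of circumradius 4 (perimeter = 2·24·4.000·sin(180°/24) = 25.06 mm); Taking the union: the regions partially overlap (shared area 15.23 mm²), so the edge portions inside another operand are dropped and the merged outline is re-measured after clipping — boundary = 39.64 mm. Overall, the cross-section is a single solid region. Total boundary length (outer) = 39.64 mm.

39.64 mm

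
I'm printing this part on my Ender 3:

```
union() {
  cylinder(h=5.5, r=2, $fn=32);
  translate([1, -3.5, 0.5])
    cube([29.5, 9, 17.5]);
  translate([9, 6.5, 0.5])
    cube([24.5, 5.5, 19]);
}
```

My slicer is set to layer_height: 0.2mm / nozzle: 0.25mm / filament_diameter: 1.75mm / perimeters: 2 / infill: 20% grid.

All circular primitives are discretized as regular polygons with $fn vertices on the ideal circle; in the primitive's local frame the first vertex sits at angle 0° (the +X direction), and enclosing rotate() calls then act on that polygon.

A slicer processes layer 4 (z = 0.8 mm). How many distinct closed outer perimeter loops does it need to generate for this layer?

2

At z = 0.8 mm: the r=2 cylinder contributes a regular 32-gon of circumradius 2; the cube at (1, -3.5) (footprint 29.5×9) is included at this height; the 24.5×5.5 cube at (9, 6.5) contributes its full rectangle; Merging all regions: the regions partially overlap (shared area 2.43 mm²), so overlapping operands fuse into one piece — 2 connected regions. The result has 2 disconnected regions.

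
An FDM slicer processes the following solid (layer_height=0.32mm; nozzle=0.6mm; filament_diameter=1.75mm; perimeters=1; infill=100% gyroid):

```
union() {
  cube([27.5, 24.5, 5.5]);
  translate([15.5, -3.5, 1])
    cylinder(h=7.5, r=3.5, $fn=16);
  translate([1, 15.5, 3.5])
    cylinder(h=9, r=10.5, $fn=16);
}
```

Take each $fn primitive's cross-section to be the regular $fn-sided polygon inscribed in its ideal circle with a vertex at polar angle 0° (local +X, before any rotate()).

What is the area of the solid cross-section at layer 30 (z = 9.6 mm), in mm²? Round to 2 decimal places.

At z = 9.6 mm: the cube is not intersected at this z (z outside [0, 5.5]); the cylinder at (15.5, -3.5) is absent (z outside [1, 8.5]); the r=10.5 cylinder at (1, 15.5) contributes a regular 16-gon of circumradius 10.5 (area = (16/2)·10.500²·sin(360°/16) = 337.53 mm²); Merging all regions: only the r=10.5 cylinder at (1, 15.5) is present, so the union is just that shape — area = 337.53 mm². Overall, the cross-section is a single solid region. Net area = 337.53 mm².

337.53 mm²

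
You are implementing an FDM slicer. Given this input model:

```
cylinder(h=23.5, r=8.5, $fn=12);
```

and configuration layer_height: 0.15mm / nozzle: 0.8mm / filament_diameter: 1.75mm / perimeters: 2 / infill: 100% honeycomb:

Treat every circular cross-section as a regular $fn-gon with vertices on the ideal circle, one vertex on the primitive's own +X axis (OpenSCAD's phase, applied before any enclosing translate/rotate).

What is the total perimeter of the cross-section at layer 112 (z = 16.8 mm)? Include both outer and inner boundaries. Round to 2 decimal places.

At z = 16.8 mm: the r=8.5 cylinder gives a regular 12-gon of circumradius 8.5 (constant along its height) (perimeter = 2·12·8.500·sin(180°/12) = 52.80 mm). Overall, the cross-section is a single solid region. Total boundary length (outer) = 52.80 mm.

52.80 mm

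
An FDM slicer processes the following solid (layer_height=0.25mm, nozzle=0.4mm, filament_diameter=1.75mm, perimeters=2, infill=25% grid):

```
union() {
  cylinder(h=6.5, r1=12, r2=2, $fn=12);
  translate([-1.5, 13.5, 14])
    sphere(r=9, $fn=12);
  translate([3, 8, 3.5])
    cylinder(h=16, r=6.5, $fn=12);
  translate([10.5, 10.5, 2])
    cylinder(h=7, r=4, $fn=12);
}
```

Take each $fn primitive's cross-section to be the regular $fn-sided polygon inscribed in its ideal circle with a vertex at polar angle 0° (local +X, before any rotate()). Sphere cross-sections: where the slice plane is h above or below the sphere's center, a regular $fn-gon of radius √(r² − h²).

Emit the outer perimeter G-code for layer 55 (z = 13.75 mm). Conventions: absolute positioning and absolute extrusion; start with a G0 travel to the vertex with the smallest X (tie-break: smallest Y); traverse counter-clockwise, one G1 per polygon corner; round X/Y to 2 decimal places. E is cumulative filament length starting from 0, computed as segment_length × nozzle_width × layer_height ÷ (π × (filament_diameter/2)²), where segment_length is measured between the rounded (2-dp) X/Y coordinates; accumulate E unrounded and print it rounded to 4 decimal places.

At z = 13.75 mm: the cone does not reach this height (z outside [0, 6.5]); the sphere at (-1.5, 13.5): section is a regular 12-gon, circumradius = √(r²−h²) = √(9²−0.25²) = 8.997; the cylinder at (3, 8): section is a regular 12-gon, circumradius r=6.5; the cylinder at (10.5, 10.5) does not reach this height (z outside [2, 9]); Taking the union: the regions partially overlap (shared area 74.18 mm²), so overlapping operands fuse into one piece — 1 connected region. The outline is a single polygon with 18 vertices. Extrusion per mm of travel: 0.4 × 0.25 / (π × 0.875²) = 0.041575. Accumulating E over each segment gives final E = 2.6537.

G0 X-10.50 Y13.50 Z13.75
G1 X-9.29 Y9.00 E0.1937
G1 X-6.00 Y5.71 E0.3872
G1 X-2.65 Y4.81 E0.5314
G1 X-2.63 Y4.75 E0.5340
G1 X-0.25 Y2.37 E0.6740
G1 X3.00 Y1.50 E0.8138
G1 X6.25 Y2.37 E0.9537
G1 X8.63 Y4.75 E1.0936
G1 X9.50 Y8.00 E1.2335
G1 X8.63 Y11.25 E1.3734
G1 X7.26 Y12.62 E1.4539
G1 X7.50 Y13.50 E1.4919
G1 X6.29 Y18.00 E1.6856
G1 X3.00 Y21.29 E1.8790
G1 X-1.50 Y22.50 E2.0728
G1 X-6.00 Y21.29 E2.2665
G1 X-9.29 Y18.00 E2.4599
G1 X-10.50 Y13.50 E2.6537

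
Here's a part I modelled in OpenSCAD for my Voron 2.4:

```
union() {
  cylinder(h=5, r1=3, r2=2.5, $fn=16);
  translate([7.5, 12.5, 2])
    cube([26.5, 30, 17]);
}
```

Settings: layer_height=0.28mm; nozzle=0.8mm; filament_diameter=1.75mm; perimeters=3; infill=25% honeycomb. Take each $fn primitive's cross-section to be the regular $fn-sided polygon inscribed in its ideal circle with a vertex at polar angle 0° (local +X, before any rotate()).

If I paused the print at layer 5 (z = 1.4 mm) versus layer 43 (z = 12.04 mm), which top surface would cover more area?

layer 43 (z = 12.04 mm)

Layer 5 (z = 1.4): the cone contributes a regular 16-gon of circumradius 2.860 (interpolated between r1=3 and r2=2.5 at t=0.280) (area = (16/2)·2.860²·sin(360°/16) = 25.04 mm²); the cube at (7.5, 12.5) is not intersected at this z (z outside [2, 19]); Merging all regions: only the cone is present, so the union is just that shape — area = 25.04 mm². So its area = 25.04 mm². Layer 43 (z = 12.04): the cone is absent (z outside [0, 5]); the 26.5×30 cube at (7.5, 12.5) contributes its full rectangle (area 795.00 mm²); Merging all regions: only the 26.5×30 cube at (7.5, 12.5) is present, so the union is just that shape — area = 795.00 mm². So its area = 795.00 mm². Layer 43 is larger (795.00 vs 25.04 mm²).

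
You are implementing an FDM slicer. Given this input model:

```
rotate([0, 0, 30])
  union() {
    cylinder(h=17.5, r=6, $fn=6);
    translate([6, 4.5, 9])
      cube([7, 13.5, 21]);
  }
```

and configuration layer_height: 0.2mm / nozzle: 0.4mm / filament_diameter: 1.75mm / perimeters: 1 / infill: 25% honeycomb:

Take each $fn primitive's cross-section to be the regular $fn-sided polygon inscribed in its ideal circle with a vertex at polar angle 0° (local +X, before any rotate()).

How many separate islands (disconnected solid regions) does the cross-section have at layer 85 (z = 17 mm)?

At z = 17 mm: the r=6 cylinder gives a regular 6-gon of circumradius 6 (constant along its height); the cube at (6, 4.5) (footprint 7×13.5) is included at this height; Combining (union): the 2 present regions are separate (no shared area or edge), so areas and boundary lengths simply add and each stays a separate island — 2 connected regions; (rotated 30° about Z; rotation is an isometry so areas/perimeters/island counts are preserved). Overall, the cross-section has 2 separate islands. Island count = 2.

2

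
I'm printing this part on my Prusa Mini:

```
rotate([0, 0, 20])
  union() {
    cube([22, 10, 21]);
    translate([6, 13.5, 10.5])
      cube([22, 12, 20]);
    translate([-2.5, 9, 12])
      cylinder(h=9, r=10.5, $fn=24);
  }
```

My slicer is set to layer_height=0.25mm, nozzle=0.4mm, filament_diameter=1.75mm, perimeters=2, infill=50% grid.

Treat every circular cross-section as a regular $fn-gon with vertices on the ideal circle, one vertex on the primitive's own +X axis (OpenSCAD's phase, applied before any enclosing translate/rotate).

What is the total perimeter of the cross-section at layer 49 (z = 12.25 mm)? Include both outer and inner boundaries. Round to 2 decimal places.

At z = 12.25 mm: the cube is present — its section is the full 22×10 rectangle (perimeter 64.00 mm); the cube at (6, 13.5) (footprint 22×12) is included at this height (perimeter 68.00 mm); the cylinder at (-2.5, 9): section is a regular 24-gon, circumradius r=10.5 (perimeter = 2·24·10.500·sin(180°/24) = 65.79 mm); Merging all regions: the regions partially overlap (shared area 66.67 mm²), so the edge portions inside another operand are dropped and the merged outline is re-measured after clipping — boundary = 161.01 mm; (whole slice rotated 20° about Z — lengths, areas and connectivity unchanged). Overall, the cross-section is a single solid region. Total boundary length (outer) = 161.01 mm.

161.01 mm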